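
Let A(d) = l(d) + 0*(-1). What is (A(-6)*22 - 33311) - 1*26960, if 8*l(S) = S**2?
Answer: -60172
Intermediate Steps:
l(S) = S**2/8
A(d) = d**2/8 (A(d) = d**2/8 + 0*(-1) = d**2/8 + 0 = d**2/8)
(A(-6)*22 - 33311) - 1*26960 = (((1/8)*(-6)**2)*22 - 33311) - 1*26960 = (((1/8)*36)*22 - 33311) - 26960 = ((9/2)*22 - 33311) - 26960 = (99 - 33311) - 26960 = -33212 - 26960 = -60172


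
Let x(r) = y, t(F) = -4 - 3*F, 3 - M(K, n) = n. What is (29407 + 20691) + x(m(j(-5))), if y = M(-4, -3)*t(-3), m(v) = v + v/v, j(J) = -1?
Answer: 50128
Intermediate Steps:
M(K, n) = 3 - n
m(v) = 1 + v (m(v) = v + 1 = 1 + v)
y = 30 (y = (3 - 1*(-3))*(-4 - 3*(-3)) = (3 + 3)*(-4 + 9) = 6*5 = 30)
x(r) = 30
(29407 + 20691) + x(m(j(-5))) = (29407 + 20691) + 30 = 50098 + 30 = 50128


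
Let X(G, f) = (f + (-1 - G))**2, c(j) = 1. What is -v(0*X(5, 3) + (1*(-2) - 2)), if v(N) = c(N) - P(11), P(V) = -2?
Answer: -3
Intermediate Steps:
X(G, f) = (-1 + f - G)**2
v(N) = 3 (v(N) = 1 - 1*(-2) = 1 + 2 = 3)
-v(0*X(5, 3) + (1*(-2) - 2)) = -1*3 = -3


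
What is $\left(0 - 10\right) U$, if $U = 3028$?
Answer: $-30280$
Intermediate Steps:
$\left(0 - 10\right) U = \left(0 - 10\right) 3028 = \left(-10\right) 3028 = -30280$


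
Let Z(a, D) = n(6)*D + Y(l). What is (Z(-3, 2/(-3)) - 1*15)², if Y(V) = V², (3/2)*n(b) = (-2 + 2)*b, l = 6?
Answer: 441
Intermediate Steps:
n(b) = 0 (n(b) = 2*((-2 + 2)*b)/3 = 2*(0*b)/3 = (⅔)*0 = 0)
Z(a, D) = 36 (Z(a, D) = 0*D + 6² = 0 + 36 = 36)
(Z(-3, 2/(-3)) - 1*15)² = (36 - 1*15)² = (36 - 15)² = 21² = 441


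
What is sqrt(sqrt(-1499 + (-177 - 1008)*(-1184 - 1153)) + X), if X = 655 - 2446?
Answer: sqrt(-1791 + sqrt(2767846)) ≈ 11.283*I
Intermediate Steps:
X = -1791
sqrt(sqrt(-1499 + (-177 - 1008)*(-1184 - 1153)) + X) = sqrt(sqrt(-1499 + (-177 - 1008)*(-1184 - 1153)) - 1791) = sqrt(sqrt(-1499 - 1185*(-2337)) - 1791) = sqrt(sqrt(-1499 + 2769345) - 1791) = sqrt(sqrt(2767846) - 1791) = sqrt(-1791 + sqrt(2767846))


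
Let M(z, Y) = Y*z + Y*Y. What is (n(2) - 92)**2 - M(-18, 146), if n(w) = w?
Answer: -10588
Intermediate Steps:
M(z, Y) = Y**2 + Y*z (M(z, Y) = Y*z + Y**2 = Y**2 + Y*z)
(n(2) - 92)**2 - M(-18, 146) = (2 - 92)**2 - 146*(146 - 18) = (-90)**2 - 146*128 = 8100 - 1*18688 = 8100 - 18688 = -10588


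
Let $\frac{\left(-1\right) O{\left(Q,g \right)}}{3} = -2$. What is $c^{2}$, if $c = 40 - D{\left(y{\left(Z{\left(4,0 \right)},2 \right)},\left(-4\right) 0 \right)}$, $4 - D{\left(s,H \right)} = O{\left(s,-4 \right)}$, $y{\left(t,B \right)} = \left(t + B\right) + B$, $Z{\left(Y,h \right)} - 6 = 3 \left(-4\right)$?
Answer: $1764$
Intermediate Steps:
$O{\left(Q,g \right)} = 6$ ($O{\left(Q,g \right)} = \left(-3\right) \left(-2\right) = 6$)
$Z{\left(Y,h \right)} = -6$ ($Z{\left(Y,h \right)} = 6 + 3 \left(-4\right) = 6 - 12 = -6$)
$y{\left(t,B \right)} = t + 2 B$ ($y{\left(t,B \right)} = \left(B + t\right) + B = t + 2 B$)
$D{\left(s,H \right)} = -2$ ($D{\left(s,H \right)} = 4 - 6 = -2$)
$c = 42$ ($c = 40 - -2 = 40 + 2 = 42$)
$c^{2} = 42^{2} = 1764$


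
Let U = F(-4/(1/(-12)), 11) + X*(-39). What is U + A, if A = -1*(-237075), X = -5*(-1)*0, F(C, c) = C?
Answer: 237123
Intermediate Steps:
X = 0 (X = 5*0 = 0)
A = 237075
U = 48 (U = -4/(1/(-12)) + 0*(-39) = -4/(-1/12) + 0 = -4*(-12) + 0 = 48 + 0 = 48)
U + A = 48 + 237075 = 237123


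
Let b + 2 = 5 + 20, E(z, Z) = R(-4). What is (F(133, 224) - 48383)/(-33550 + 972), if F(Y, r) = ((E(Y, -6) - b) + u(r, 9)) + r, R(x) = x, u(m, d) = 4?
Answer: 24091/16289 ≈ 1.4790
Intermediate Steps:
E(z, Z) = -4
b = 23 (b = -2 + (5 + 20) = -2 + 25 = 23)
F(Y, r) = -23 + r (F(Y, r) = ((-4 - 1*23) + 4) + r = ((-4 - 23) + 4) + r = (-27 + 4) + r = -23 + r)
(F(133, 224) - 48383)/(-33550 + 972) = ((-23 + 224) - 48383)/(-33550 + 972) = (201 - 48383)/(-32578) = -48182*(-1/32578) = 24091/16289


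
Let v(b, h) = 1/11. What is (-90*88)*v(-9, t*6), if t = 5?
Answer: -720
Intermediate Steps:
v(b, h) = 1/11
(-90*88)*v(-9, t*6) = -90*88*(1/11) = -7920*1/11 = -720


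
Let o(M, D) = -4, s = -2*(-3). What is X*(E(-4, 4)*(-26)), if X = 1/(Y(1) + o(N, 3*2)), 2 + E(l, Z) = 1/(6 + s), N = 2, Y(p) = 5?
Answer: 299/6 ≈ 49.833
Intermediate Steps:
s = 6
E(l, Z) = -23/12 (E(l, Z) = -2 + 1/(6 + 6) = -2 + 1/12 = -23/12)
X = 1 (X = 1/(5 - 4) = 1/1 = 1)
X*(E(-4, 4)*(-26)) = 1*(-23/12*(-26)) = 1*(299/6) = 299/6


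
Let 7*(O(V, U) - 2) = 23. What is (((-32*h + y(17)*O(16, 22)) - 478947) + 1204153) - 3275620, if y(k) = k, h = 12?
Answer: -17854957/7 ≈ -2.5507e+6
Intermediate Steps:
O(V, U) = 37/7 (O(V, U) = 2 + (⅐)*23 = 2 + 23/7 = 37/7)
(((-32*h + y(17)*O(16, 22)) - 478947) + 1204153) - 3275620 = (((-32*12 + 17*(37/7)) - 478947) + 1204153) - 3275620 = (((-384 + 629/7) - 478947) + 1204153) - 3275620 = ((-2059/7 - 478947) + 1204153) - 3275620 = (-3354688/7 + 1204153) - 3275620 = 5074383/7 - 3275620 = -17854957/7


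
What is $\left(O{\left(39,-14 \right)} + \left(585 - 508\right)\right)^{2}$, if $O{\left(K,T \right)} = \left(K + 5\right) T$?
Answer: $290521$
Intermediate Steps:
$O{\left(K,T \right)} = T \left(5 + K\right)$ ($O{\left(K,T \right)} = \left(5 + K\right) T = T \left(5 + K\right)$)
$\left(O{\left(39,-14 \right)} + \left(585 - 508\right)\right)^{2} = \left(- 14 \left(5 + 39\right) + \left(585 - 508\right)\right)^{2} = \left(\left(-14\right) 44 + 77\right)^{2} = \left(-616 + 77\right)^{2} = \left(-539\right)^{2} = 290521$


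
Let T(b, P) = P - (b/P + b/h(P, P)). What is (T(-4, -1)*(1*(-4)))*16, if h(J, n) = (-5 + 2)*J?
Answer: 704/3 ≈ 234.67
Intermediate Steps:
h(J, n) = -3*J
T(b, P) = P - 2*b/(3*P) (T(b, P) = P - (b/P + b/((-3*P))) = P - (b/P + b*(-1/(3*P))) = P - (b/P - b/(3*P)) = P - 2*b/(3*P))
(T(-4, -1)*(1*(-4)))*16 = ((-1 - 2/3*(-4)/(-1))*(1*(-4)))*16 = ((-1 - 2/3*(-4)*(-1))*(-4))*16 = ((-1 - 8/3)*(-4))*16 = -11/3*(-4)*16 = (44/3)*16 = 704/3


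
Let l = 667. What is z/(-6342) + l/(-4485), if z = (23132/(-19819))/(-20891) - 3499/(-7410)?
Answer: -222701349339179/1496725163011260 ≈ -0.14879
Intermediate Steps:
z = 111453301607/236002075530 (z = (23132*(-1/19819))*(-1/20891) - 3499*(-1/7410) = -23132/19819*(-1/20891) + 3499/7410 = 23132/414038729 + 3499/7410 = 111453301607/236002075530 ≈ 0.47226)
z/(-6342) + l/(-4485) = (111453301607/236002075530)/(-6342) + 667/(-4485) = (111453301607/236002075530)*(-1/6342) + 667*(-1/4485) = -111453301607/1496725163011260 - 29/195 = -222701349339179/1496725163011260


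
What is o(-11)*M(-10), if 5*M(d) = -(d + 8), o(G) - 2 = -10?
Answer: -16/5 ≈ -3.2000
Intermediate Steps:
o(G) = -8 (o(G) = 2 - 10 = -8)
M(d) = -8/5 - d/5 (M(d) = (-(d + 8))/5 = (-(8 + d))/5 = (-8 - d)/5 = -8/5 - d/5)
o(-11)*M(-10) = -8*(-8/5 - ⅕*(-10)) = -8*(-8/5 + 2) = -8*⅖ = -16/5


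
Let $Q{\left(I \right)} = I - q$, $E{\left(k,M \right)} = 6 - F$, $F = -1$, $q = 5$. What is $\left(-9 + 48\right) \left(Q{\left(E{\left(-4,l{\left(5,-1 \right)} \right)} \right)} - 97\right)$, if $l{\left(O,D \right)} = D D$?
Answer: $-3705$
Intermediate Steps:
$l{\left(O,D \right)} = D^{2}$
$E{\left(k,M \right)} = 7$ ($E{\left(k,M \right)} = 6 - -1 = 6 + 1 = 7$)
$Q{\left(I \right)} = -5 + I$ ($Q{\left(I \right)} = I - 5 = -5 + I$)
$\left(-9 + 48\right) \left(Q{\left(E{\left(-4,l{\left(5,-1 \right)} \right)} \right)} - 97\right) = \left(-9 + 48\right) \left(\left(-5 + 7\right) - 97\right) = 39 \left(2 - 97\right) = 39 \left(-95\right) = -3705$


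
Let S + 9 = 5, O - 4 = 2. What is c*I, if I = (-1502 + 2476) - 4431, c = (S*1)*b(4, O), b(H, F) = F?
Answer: 82968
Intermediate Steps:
O = 6 (O = 4 + 2 = 6)
S = -4 (S = -9 + 5 = -4)
c = -24 (c = -4*1*6 = -4*6 = -24)
I = -3457 (I = 974 - 4431 = -3457)
c*I = -24*(-3457) = 82968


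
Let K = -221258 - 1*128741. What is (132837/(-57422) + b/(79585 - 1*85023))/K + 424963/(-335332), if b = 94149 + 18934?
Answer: -11610550795660828277/9162190754773135612 ≈ -1.2672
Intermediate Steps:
b = 113083
K = -349999 (K = -221258 - 128741 = -349999)
(132837/(-57422) + b/(79585 - 1*85023))/K + 424963/(-335332) = (132837/(-57422) + 113083/(79585 - 1*85023))/(-349999) + 424963/(-335332) = (132837*(-1/57422) + 113083/(79585 - 85023))*(-1/349999) + 424963*(-1/335332) = (-132837/57422 + 113083/(-5438))*(-1/349999) - 424963/335332 = (-132837/57422 + 113083*(-1/5438))*(-1/349999) - 424963/335332 = (-132837/57422 - 113083/5438)*(-1/349999) - 424963/335332 = -1803954908/78065209*(-1/349999) - 424963/335332 = 1803954908/27322745084791 - 424963/335332 = -11610550795660828277/9162190754773135612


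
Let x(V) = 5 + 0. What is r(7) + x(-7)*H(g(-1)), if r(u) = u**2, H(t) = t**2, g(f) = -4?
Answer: 129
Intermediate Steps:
x(V) = 5
r(7) + x(-7)*H(g(-1)) = 7**2 + 5*(-4)**2 = 49 + 5*16 = 49 + 80 = 129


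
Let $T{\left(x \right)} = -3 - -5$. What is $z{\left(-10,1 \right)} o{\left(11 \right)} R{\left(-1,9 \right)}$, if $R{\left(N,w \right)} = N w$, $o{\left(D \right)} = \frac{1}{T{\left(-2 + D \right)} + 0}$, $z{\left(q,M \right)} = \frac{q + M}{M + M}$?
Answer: $\frac{81}{4} \approx 20.25$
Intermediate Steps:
$T{\left(x \right)} = 2$ ($T{\left(x \right)} = -3 + 5 = 2$)
$z{\left(q,M \right)} = \frac{M + q}{2 M}$
$o{\left(D \right)} = \frac{1}{2}$ ($o{\left(D \right)} = \frac{1}{2 + 0} = \frac{1}{2}$)
$z{\left(-10,1 \right)} o{\left(11 \right)} R{\left(-1,9 \right)} = \frac{1 - 10}{2 \cdot 1} \cdot \frac{1}{2} \left(\left(-1\right) 9\right) = \frac{1}{2} \cdot 1 \left(-9\right) \frac{1}{2} \left(-9\right) = \left(- \frac{9}{2}\right) \frac{1}{2} \left(-9\right) = \left(- \frac{9}{4}\right) \left(-9\right) = \frac{81}{4}$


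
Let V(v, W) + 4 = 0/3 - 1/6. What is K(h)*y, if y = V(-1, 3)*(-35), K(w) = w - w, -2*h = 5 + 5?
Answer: 0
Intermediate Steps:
h = -5 (h = -(5 + 5)/2 = -½*10 = -5)
V(v, W) = -25/6 (V(v, W) = -4 + (0/3 - 1/6) = -4 + (0*(⅓) - 1*⅙) = -4 + (0 - ⅙) = -4 - ⅙ = -25/6)
K(w) = 0
y = 875/6 (y = -25/6*(-35) = 875/6 ≈ 145.83)
K(h)*y = 0*(875/6) = 0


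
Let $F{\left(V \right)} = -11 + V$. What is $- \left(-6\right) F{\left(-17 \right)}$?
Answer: $-168$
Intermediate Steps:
$- \left(-6\right) F{\left(-17 \right)} = - \left(-6\right) \left(-11 - 17\right) = - \left(-6\right) \left(-28\right) = \left(-1\right) 168 = -168$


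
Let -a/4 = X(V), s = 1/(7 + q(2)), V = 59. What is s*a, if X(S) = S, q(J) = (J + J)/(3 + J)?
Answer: -1180/39 ≈ -30.256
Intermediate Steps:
q(J) = 2*J/(3 + J) (q(J) = (2*J)/(3 + J) = 2*J/(3 + J))
s = 5/39 (s = 1/(7 + 2*2/(3 + 2)) = 1/(7 + 2*2/5) = 1/(7 + 2*2*(1/5)) = 1/(7 + 4/5) = 1/(39/5) = 5/39 ≈ 0.12821)
a = -236 (a = -4*59 = -236)
s*a = (5/39)*(-236) = -1180/39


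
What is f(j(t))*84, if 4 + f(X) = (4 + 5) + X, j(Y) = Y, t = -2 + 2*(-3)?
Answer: -252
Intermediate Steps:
t = -8 (t = -2 - 6 = -8)
f(X) = 5 + X (f(X) = -4 + ((4 + 5) + X) = -4 + (9 + X) = 5 + X)
f(j(t))*84 = (5 - 8)*84 = -3*84 = -252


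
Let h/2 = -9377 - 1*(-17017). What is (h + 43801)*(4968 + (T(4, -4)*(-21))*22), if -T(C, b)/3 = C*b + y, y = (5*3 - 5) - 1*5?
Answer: -607234518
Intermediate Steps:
y = 5 (y = (15 - 5) - 5 = 10 - 5 = 5)
T(C, b) = -15 - 3*C*b (T(C, b) = -3*(C*b + 5) = -3*(5 + C*b) = -15 - 3*C*b)
h = 15280 (h = 2*(-9377 - 1*(-17017)) = 2*(-9377 + 17017) = 2*7640 = 15280)
(h + 43801)*(4968 + (T(4, -4)*(-21))*22) = (15280 + 43801)*(4968 + ((-15 - 3*4*(-4))*(-21))*22) = 59081*(4968 + ((-15 + 48)*(-21))*22) = 59081*(4968 + (33*(-21))*22) = 59081*(4968 - 693*22) = 59081*(4968 - 15246) = 59081*(-10278) = -607234518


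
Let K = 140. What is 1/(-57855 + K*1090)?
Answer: 1/94745 ≈ 1.0555e-5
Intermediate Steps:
1/(-57855 + K*1090) = 1/(-57855 + 140*1090) = 1/(-57855 + 152600) = 1/94745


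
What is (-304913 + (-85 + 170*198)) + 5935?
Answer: -265403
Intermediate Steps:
(-304913 + (-85 + 170*198)) + 5935 = (-304913 + (-85 + 33660)) + 5935 = (-304913 + 33575) + 5935 = -271338 + 5935 = -265403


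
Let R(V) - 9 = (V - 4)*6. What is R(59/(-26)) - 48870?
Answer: -635682/13 ≈ -48899.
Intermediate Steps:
R(V) = -15 + 6*V (R(V) = 9 + (V - 4)*6 = 9 + (-4 + V)*6 = 9 + (-24 + 6*V) = -15 + 6*V)
R(59/(-26)) - 48870 = (-15 + 6*(59/(-26))) - 48870 = (-15 + 6*(59*(-1/26))) - 48870 = (-15 + 6*(-59/26)) - 48870 = (-15 - 177/13) - 48870 = -372/13 - 48870 = -635682/13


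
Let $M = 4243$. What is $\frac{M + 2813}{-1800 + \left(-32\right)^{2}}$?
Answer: $- \frac{882}{97} \approx -9.0928$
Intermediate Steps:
$\frac{M + 2813}{-1800 + \left(-32\right)^{2}} = \frac{4243 + 2813}{-1800 + \left(-32\right)^{2}} = \frac{7056}{-1800 + 1024} = \frac{7056}{-776} = 7056 \left(- \frac{1}{776}\right) = - \frac{882}{97}$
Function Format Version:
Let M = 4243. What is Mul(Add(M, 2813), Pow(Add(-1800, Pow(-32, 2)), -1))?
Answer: Rational(-882, 97) ≈ -9.0928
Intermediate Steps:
Mul(Add(M, 2813), Pow(Add(-1800, Pow(-32, 2)), -1)) = Mul(Add(4243, 2813), Pow(Add(-1800, Pow(-32, 2)), -1)) = Mul(7056, Pow(Add(-1800, 1024), -1)) = Mul(7056, Pow(-776, -1)) = Mul(7056, Rational(-1, 776)) = Rational(-882, 97)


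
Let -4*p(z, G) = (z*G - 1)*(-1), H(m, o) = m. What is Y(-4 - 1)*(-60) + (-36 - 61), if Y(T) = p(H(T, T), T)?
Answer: -457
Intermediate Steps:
p(z, G) = -¼ + G*z/4 (p(z, G) = -(z*G - 1)*(-1)/4 = -(G*z - 1)*(-1)/4 = -(-1 + G*z)*(-1)/4 = -(1 - G*z)/4 = -¼ + G*z/4)
Y(T) = -¼ + T²/4 (Y(T) = -¼ + T*T/4 = -¼ + T²/4)
Y(-4 - 1)*(-60) + (-36 - 61) = (-¼ + (-4 - 1)²/4)*(-60) + (-36 - 61) = (-¼ + (¼)*(-5)²)*(-60) - 97 = (-¼ + (¼)*25)*(-60) - 97 = (-¼ + 25/4)*(-60) - 97 = 6*(-60) - 97 = -360 - 97 = -457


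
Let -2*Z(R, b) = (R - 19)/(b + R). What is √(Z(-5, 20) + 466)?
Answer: √11670/5 ≈ 21.606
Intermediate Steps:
Z(R, b) = -(-19 + R)/(2*(R + b)) (Z(R, b) = -(R - 19)/(2*(b + R)) = -(-19 + R)/(2*(R + b)))
√(Z(-5, 20) + 466) = √((19 - 1*(-5))/(2*(-5 + 20)) + 466) = √((½)*(19 + 5)/15 + 466) = √((½)*(1/15)*24 + 466) = √(⅘ + 466) = √(2334/5) = √11670/5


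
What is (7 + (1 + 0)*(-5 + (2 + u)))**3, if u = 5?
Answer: 729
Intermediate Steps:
(7 + (1 + 0)*(-5 + (2 + u)))**3 = (7 + (1 + 0)*(-5 + (2 + 5)))**3 = (7 + 1*(-5 + 7))**3 = (7 + 1*2)**3 = (7 + 2)**3 = 9**3 = 729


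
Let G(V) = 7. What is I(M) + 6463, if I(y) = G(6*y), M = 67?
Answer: 6470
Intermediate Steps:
I(y) = 7
I(M) + 6463 = 7 + 6463 = 6470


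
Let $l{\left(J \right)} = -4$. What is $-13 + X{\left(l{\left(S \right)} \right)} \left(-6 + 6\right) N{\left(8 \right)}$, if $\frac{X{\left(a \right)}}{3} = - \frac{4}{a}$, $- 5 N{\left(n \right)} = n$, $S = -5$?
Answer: $-13$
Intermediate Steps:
$N{\left(n \right)} = - \frac{n}{5}$
$X{\left(a \right)} = - \frac{12}{a}$ ($X{\left(a \right)} = 3 \left(- \frac{4}{a}\right) = - \frac{12}{a}$)
$-13 + X{\left(l{\left(S \right)} \right)} \left(-6 + 6\right) N{\left(8 \right)} = -13 + - \frac{12}{-4} \left(-6 + 6\right) \left(\left(- \frac{1}{5}\right) 8\right) = -13 + \left(-12\right) \left(- \frac{1}{4}\right) 0 \left(- \frac{8}{5}\right) = -13 + 3 \cdot 0 \left(- \frac{8}{5}\right) = -13 + 0 \left(- \frac{8}{5}\right) = -13 + 0 = -13$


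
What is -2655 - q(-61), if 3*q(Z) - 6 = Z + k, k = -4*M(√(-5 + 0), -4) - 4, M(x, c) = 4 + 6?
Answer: -2622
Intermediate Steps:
M(x, c) = 10
k = -44 (k = -4*10 - 4 = -40 - 4 = -44)
q(Z) = -38/3 + Z/3 (q(Z) = 2 + (Z - 44)/3 = 2 + (-44 + Z)/3 = 2 + (-44/3 + Z/3) = -38/3 + Z/3)
-2655 - q(-61) = -2655 - (-38/3 + (⅓)*(-61)) = -2655 - (-38/3 - 61/3) = -2655 - 1*(-33) = -2655 + 33 = -2622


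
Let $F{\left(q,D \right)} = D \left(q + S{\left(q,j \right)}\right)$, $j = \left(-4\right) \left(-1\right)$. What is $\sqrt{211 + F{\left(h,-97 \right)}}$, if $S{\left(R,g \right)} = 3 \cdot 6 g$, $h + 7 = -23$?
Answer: $i \sqrt{3863} \approx 62.153 i$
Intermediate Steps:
$h = -30$ ($h = -7 - 23 = -30$)
$j = 4$
$S{\left(R,g \right)} = 18 g$
$F{\left(q,D \right)} = D \left(72 + q\right)$ ($F{\left(q,D \right)} = D \left(q + 18 \cdot 4\right) = D \left(q + 72\right) = D \left(72 + q\right)$)
$\sqrt{211 + F{\left(h,-97 \right)}} = \sqrt{211 - 97 \left(72 - 30\right)} = \sqrt{211 - 4074} = \sqrt{-3863} = i \sqrt{3863}$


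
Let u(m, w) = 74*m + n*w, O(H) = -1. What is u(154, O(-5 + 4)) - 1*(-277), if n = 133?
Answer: 11540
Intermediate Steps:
u(m, w) = 74*m + 133*w
u(154, O(-5 + 4)) - 1*(-277) = (74*154 + 133*(-1)) - 1*(-277) = (11396 - 133) + 277 = 11263 + 277 = 11540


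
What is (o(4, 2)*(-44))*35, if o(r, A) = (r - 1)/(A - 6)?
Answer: 1155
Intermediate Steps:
o(r, A) = (-1 + r)/(-6 + A)
(o(4, 2)*(-44))*35 = (((-1 + 4)/(-6 + 2))*(-44))*35 = ((3/(-4))*(-44))*35 = (-¼*3*(-44))*35 = -¾*(-44)*35 = 33*35 = 1155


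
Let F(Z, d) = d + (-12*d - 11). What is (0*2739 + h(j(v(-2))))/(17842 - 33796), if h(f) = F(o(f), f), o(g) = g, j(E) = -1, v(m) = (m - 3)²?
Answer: 0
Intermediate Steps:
v(m) = (-3 + m)²
F(Z, d) = -11 - 11*d (F(Z, d) = d + (-11 - 12*d) = -11 - 11*d)
h(f) = -11 - 11*f
(0*2739 + h(j(v(-2))))/(17842 - 33796) = (0*2739 + (-11 - 11*(-1)))/(17842 - 33796) = (0 + (-11 + 11))/(-15954) = (0 + 0)*(-1/15954) = 0*(-1/15954) = 0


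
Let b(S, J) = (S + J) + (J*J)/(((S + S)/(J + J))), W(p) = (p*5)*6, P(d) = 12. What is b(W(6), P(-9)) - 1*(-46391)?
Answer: 232963/5 ≈ 46593.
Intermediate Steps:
W(p) = 30*p (W(p) = (5*p)*6 = 30*p)
b(S, J) = J + S + J**3/S (b(S, J) = (J + S) + J**2/(((2*S)/((2*J)))) = (J + S) + J**2/(((2*S)*(1/(2*J)))) = (J + S) + J**2/((S/J)) = (J + S) + J**2*(J/S) = (J + S) + J**3/S = J + S + J**3/S)
b(W(6), P(-9)) - 1*(-46391) = (12 + 30*6 + 12**3/((30*6))) - 1*(-46391) = (12 + 180 + 1728/180) + 46391 = (12 + 180 + 1728*(1/180)) + 46391 = (12 + 180 + 48/5) + 46391 = 1008/5 + 46391 = 232963/5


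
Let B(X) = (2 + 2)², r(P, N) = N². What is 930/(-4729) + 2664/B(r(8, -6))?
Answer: 1572897/9458 ≈ 166.30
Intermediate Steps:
B(X) = 16 (B(X) = 4² = 16)
930/(-4729) + 2664/B(r(8, -6)) = 930/(-4729) + 2664/16 = 930*(-1/4729) + 2664*(1/16) = -930/4729 + 333/2 = 1572897/9458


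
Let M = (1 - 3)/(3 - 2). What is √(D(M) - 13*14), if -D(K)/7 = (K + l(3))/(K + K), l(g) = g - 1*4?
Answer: I*√749/2 ≈ 13.684*I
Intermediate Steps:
l(g) = -4 + g (l(g) = g - 4 = -4 + g)
M = -2 (M = -2/1 = -2*1 = -2)
D(K) = -7*(-1 + K)/(2*K) (D(K) = -7*(K + (-4 + 3))/(K + K) = -7*(K - 1)/(2*K) = -7*(-1 + K)*1/(2*K) = -7*(-1 + K)/(2*K))
√(D(M) - 13*14) = √((7/2)*(1 - 1*(-2))/(-2) - 13*14) = √((7/2)*(-½)*(1 + 2) - 182) = √((7/2)*(-½)*3 - 182) = √(-21/4 - 182) = √(-749/4) = I*√749/2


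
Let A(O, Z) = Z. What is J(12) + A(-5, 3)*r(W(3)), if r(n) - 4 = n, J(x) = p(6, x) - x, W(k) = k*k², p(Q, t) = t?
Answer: 93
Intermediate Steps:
W(k) = k³
J(x) = 0 (J(x) = x - x = 0)
r(n) = 4 + n
J(12) + A(-5, 3)*r(W(3)) = 0 + 3*(4 + 3³) = 0 + 3*(4 + 27) = 0 + 3*31 = 0 + 93 = 93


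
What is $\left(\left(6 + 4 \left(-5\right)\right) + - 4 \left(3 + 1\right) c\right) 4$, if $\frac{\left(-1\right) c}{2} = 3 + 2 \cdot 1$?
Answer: $584$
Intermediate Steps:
$c = -10$ ($c = - 2 \left(3 + 2 \cdot 1\right) = - 2 \left(3 + 2\right) = \left(-2\right) 5 = -10$)
$\left(\left(6 + 4 \left(-5\right)\right) + - 4 \left(3 + 1\right) c\right) 4 = \left(\left(6 + 4 \left(-5\right)\right) + - 4 \left(3 + 1\right) \left(-10\right)\right) 4 = \left(\left(6 - 20\right) + \left(-4\right) 4 \left(-10\right)\right) 4 = \left(-14 - -160\right) 4 = \left(-14 + 160\right) 4 = 146 \cdot 4 = 584$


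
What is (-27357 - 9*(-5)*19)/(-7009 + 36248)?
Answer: -3786/4177 ≈ -0.90639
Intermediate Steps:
(-27357 - 9*(-5)*19)/(-7009 + 36248) = (-27357 + 45*19)/29239 = (-27357 + 855)*(1/29239) = -26502*1/29239 = -3786/4177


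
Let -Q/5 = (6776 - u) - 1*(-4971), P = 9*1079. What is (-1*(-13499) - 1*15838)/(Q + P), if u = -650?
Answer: 2339/52274 ≈ 0.044745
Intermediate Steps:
P = 9711
Q = -61985 (Q = -5*((6776 - 1*(-650)) - 1*(-4971)) = -5*((6776 + 650) + 4971) = -5*(7426 + 4971) = -5*12397 = -61985)
(-1*(-13499) - 1*15838)/(Q + P) = (-1*(-13499) - 1*15838)/(-61985 + 9711) = (13499 - 15838)/(-52274) = -2339*(-1/52274) = 2339/52274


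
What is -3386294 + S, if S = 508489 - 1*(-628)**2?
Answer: -3272189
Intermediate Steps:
S = 114105 (S = 508489 - 1*394384 = 508489 - 394384 = 114105)
-3386294 + S = -3386294 + 114105 = -3272189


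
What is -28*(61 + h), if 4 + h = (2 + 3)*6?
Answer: -2436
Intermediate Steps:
h = 26 (h = -4 + (2 + 3)*6 = -4 + 5*6 = -4 + 30 = 26)
-28*(61 + h) = -28*(61 + 26) = -28*87 = -2436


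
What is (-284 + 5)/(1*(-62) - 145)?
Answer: 31/23 ≈ 1.3478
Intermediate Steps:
(-284 + 5)/(1*(-62) - 145) = -279/(-62 - 145) = -279/(-207) = -279*(-1/207) = 31/23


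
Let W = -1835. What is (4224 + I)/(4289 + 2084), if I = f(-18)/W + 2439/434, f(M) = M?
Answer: 3368434737/5075393470 ≈ 0.66368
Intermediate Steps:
I = 4483377/796390 (I = -18/(-1835) + 2439/434 = -18*(-1/1835) + 2439*(1/434) = 18/1835 + 2439/434 = 4483377/796390 ≈ 5.6296)
(4224 + I)/(4289 + 2084) = (4224 + 4483377/796390)/(4289 + 2084) = (3368434737/796390)/6373 = (3368434737/796390)*(1/6373) = 3368434737/5075393470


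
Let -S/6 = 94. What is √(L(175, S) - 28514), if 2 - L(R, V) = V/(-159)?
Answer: 2*I*√20025043/53 ≈ 168.87*I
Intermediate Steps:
S = -564 (S = -6*94 = -564)
L(R, V) = 2 + V/159 (L(R, V) = 2 - V/(-159) = 2 - V*(-1)/159 = 2 - (-1)*V/159 = 2 + V/159)
√(L(175, S) - 28514) = √((2 + (1/159)*(-564)) - 28514) = √((2 - 188/53) - 28514) = √(-82/53 - 28514) = √(-1511324/53) = 2*I*√20025043/53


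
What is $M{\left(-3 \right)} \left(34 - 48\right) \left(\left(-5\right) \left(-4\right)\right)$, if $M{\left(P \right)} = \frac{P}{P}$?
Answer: $-280$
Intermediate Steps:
$M{\left(P \right)} = 1$
$M{\left(-3 \right)} \left(34 - 48\right) \left(\left(-5\right) \left(-4\right)\right) = 1 \left(34 - 48\right) \left(\left(-5\right) \left(-4\right)\right) = 1 \left(-14\right) 20 = \left(-14\right) 20 = -280$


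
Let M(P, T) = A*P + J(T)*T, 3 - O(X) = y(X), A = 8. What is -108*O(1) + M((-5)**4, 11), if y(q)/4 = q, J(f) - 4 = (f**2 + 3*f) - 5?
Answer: 6791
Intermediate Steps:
J(f) = -1 + f**2 + 3*f (J(f) = 4 + ((f**2 + 3*f) - 5) = 4 + (-5 + f**2 + 3*f) = -1 + f**2 + 3*f)
y(q) = 4*q
O(X) = 3 - 4*X
M(P, T) = 8*P + T*(-1 + T**2 + 3*T) (M(P, T) = 8*P + (-1 + T**2 + 3*T)*T = 8*P + T*(-1 + T**2 + 3*T))
-108*O(1) + M((-5)**4, 11) = -108*(3 - 4*1) + (8*(-5)**4 + 11*(-1 + 11**2 + 3*11)) = -108*(3 - 4) + (8*625 + 11*(-1 + 121 + 33)) = -108*(-1) + (5000 + 11*153) = 108 + (5000 + 1683) = 108 + 6683 = 6791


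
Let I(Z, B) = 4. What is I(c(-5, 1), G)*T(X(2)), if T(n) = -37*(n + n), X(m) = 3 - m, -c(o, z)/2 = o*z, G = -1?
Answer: -296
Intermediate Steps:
c(o, z) = -2*o*z
T(n) = -74*n
I(c(-5, 1), G)*T(X(2)) = 4*(-74*(3 - 1*2)) = 4*(-74*(3 - 2)) = 4*(-74*1) = 4*(-74) = -296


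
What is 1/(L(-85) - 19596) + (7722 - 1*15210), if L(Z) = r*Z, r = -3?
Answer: -144825409/19341 ≈ -7488.0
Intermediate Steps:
L(Z) = -3*Z
1/(L(-85) - 19596) + (7722 - 1*15210) = 1/(-3*(-85) - 19596) + (7722 - 1*15210) = 1/(255 - 19596) + (7722 - 15210) = 1/(-19341) - 7488 = -1/19341 - 7488 = -144825409/19341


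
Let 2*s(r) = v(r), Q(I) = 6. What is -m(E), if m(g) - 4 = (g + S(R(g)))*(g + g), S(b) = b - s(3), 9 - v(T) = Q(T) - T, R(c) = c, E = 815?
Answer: -2652014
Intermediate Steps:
v(T) = 3 + T (v(T) = 9 - (6 - T) = 9 + (-6 + T) = 3 + T)
s(r) = 3/2 + r/2 (s(r) = (3 + r)/2 = 3/2 + r/2)
S(b) = -3 + b (S(b) = b - (3/2 + (½)*3) = b - (3/2 + 3/2) = b - 1*3 = b - 3 = -3 + b)
m(g) = 4 + 2*g*(-3 + 2*g) (m(g) = 4 + (g + (-3 + g))*(g + g) = 4 + (-3 + 2*g)*(2*g) = 4 + 2*g*(-3 + 2*g))
-m(E) = -(4 - 6*815 + 4*815²) = -(4 - 4890 + 4*664225) = -(4 - 4890 + 2656900) = -1*2652014 = -2652014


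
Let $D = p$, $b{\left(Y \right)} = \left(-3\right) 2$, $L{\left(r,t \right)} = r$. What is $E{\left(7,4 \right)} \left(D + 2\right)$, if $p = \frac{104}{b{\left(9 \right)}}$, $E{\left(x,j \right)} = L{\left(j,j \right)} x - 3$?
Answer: $- \frac{1150}{3} \approx -383.33$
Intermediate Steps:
$b{\left(Y \right)} = -6$
$E{\left(x,j \right)} = -3 + j x$ ($E{\left(x,j \right)} = j x - 3 = -3 + j x$)
$p = - \frac{52}{3}$ ($p = \frac{104}{-6} = 104 \left(- \frac{1}{6}\right) = - \frac{52}{3} \approx -17.333$)
$D = - \frac{52}{3} \approx -17.333$
$E{\left(7,4 \right)} \left(D + 2\right) = \left(-3 + 4 \cdot 7\right) \left(- \frac{52}{3} + 2\right) = \left(-3 + 28\right) \left(- \frac{46}{3}\right) = 25 \left(- \frac{46}{3}\right) = - \frac{1150}{3}$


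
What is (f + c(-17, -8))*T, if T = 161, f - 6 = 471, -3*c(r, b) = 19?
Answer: 227332/3 ≈ 75777.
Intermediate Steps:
c(r, b) = -19/3 (c(r, b) = -⅓*19 = -19/3)
f = 477 (f = 6 + 471 = 477)
(f + c(-17, -8))*T = (477 - 19/3)*161 = (1412/3)*161 = 227332/3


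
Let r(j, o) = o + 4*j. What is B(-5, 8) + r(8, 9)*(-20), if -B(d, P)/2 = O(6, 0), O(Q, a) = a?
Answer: -820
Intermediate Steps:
B(d, P) = 0 (B(d, P) = -2*0 = 0)
B(-5, 8) + r(8, 9)*(-20) = 0 + (9 + 4*8)*(-20) = 0 + (9 + 32)*(-20) = 0 + 41*(-20) = 0 - 820 = -820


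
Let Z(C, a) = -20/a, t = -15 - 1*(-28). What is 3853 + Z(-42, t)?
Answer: 50069/13 ≈ 3851.5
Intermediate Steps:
t = 13 (t = -15 + 28 = 13)
3853 + Z(-42, t) = 3853 - 20/13 = 50069/13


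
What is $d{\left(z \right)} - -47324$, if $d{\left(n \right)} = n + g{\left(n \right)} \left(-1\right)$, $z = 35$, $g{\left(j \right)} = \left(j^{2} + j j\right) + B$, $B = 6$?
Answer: $44903$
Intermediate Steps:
$g{\left(j \right)} = 6 + 2 j^{2}$ ($g{\left(j \right)} = \left(j^{2} + j j\right) + 6 = \left(j^{2} + j^{2}\right) + 6 = 2 j^{2} + 6 = 6 + 2 j^{2}$)
$d{\left(n \right)} = -6 + n - 2 n^{2}$ ($d{\left(n \right)} = n + \left(6 + 2 n^{2}\right) \left(-1\right) = n - \left(6 + 2 n^{2}\right) = -6 + n - 2 n^{2}$)
$d{\left(z \right)} - -47324 = \left(-6 + 35 - 2 \cdot 35^{2}\right) - -47324 = \left(-6 + 35 - 2450\right) + 47324 = -2421 + 47324 = 44903$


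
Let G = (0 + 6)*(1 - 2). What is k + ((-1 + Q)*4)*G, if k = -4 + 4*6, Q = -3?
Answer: 116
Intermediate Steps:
k = 20 (k = -4 + 24 = 20)
G = -6 (G = 6*(-1) = -6)
k + ((-1 + Q)*4)*G = 20 + ((-1 - 3)*4)*(-6) = 20 - 4*4*(-6) = 20 - 16*(-6) = 20 + 96 = 116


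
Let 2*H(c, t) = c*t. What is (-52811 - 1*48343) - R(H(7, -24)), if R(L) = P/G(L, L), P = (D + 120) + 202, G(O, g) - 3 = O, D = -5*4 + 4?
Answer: -910352/9 ≈ -1.0115e+5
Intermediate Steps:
H(c, t) = c*t/2 (H(c, t) = (c*t)/2 = c*t/2)
D = -16 (D = -20 + 4 = -16)
G(O, g) = 3 + O
P = 306 (P = (-16 + 120) + 202 = 104 + 202 = 306)
R(L) = 306/(3 + L)
(-52811 - 1*48343) - R(H(7, -24)) = (-52811 - 1*48343) - 306/(3 + (½)*7*(-24)) = (-52811 - 48343) - 306/(3 - 84) = -101154 - 306/(-81) = -101154 - 306*(-1)/81 = -101154 - 1*(-34/9) = -101154 + 34/9 = -910352/9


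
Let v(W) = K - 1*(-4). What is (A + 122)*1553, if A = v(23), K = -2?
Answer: 192572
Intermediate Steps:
v(W) = 2 (v(W) = -2 - 1*(-4) = -2 + 4 = 2)
A = 2
(A + 122)*1553 = (2 + 122)*1553 = 124*1553 = 192572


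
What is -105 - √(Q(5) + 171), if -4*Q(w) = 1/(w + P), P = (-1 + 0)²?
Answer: -105 - √24618/12 ≈ -118.08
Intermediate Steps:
P = 1 (P = (-1)² = 1)
Q(w) = -1/(4*(1 + w)) (Q(w) = -1/(4*(w + 1)) = -1/(4*(1 + w)))
-105 - √(Q(5) + 171) = -105 - √(-1/(4 + 4*5) + 171) = -105 - √(-1/(4 + 20) + 171) = -105 - √(-1/24 + 171) = -105 - √(4103/24) = -105 - √24618/12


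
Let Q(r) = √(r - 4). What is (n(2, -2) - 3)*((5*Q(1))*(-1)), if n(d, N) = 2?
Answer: 5*I*√3 ≈ 8.6602*I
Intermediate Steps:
Q(r) = √(-4 + r)
(n(2, -2) - 3)*((5*Q(1))*(-1)) = (2 - 3)*((5*√(-4 + 1))*(-1)) = -5*√(-3)*(-1) = -5*(I*√3)*(-1) = -5*I*√3*(-1) = -(-5)*I*√3 = 5*I*√3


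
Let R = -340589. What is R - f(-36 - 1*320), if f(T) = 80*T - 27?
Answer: -312082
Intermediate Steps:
f(T) = -27 + 80*T
R - f(-36 - 1*320) = -340589 - (-27 + 80*(-36 - 1*320)) = -340589 - (-27 + 80*(-36 - 320)) = -340589 - (-27 + 80*(-356)) = -340589 - (-27 - 28480) = -340589 - 1*(-28507) = -340589 + 28507 = -312082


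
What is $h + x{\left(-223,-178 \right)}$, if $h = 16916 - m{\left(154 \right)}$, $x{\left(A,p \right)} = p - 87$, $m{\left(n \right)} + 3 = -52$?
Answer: $16706$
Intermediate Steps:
$m{\left(n \right)} = -55$ ($m{\left(n \right)} = -3 - 52 = -55$)
$x{\left(A,p \right)} = -87 + p$
$h = 16971$ ($h = 16916 - -55 = 16916 + 55 = 16971$)
$h + x{\left(-223,-178 \right)} = 16971 - 265 = 16706$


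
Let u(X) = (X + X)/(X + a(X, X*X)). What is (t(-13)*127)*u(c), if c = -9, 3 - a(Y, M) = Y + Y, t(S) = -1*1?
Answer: 381/2 ≈ 190.50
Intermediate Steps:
t(S) = -1
a(Y, M) = 3 - 2*Y (a(Y, M) = 3 - (Y + Y) = 3 - 2*Y)
u(X) = 2*X/(3 - X) (u(X) = (X + X)/(X + (3 - 2*X)) = (2*X)/(3 - X) = 2*X/(3 - X))
(t(-13)*127)*u(c) = (-1*127)*(2*(-9)/(3 - 1*(-9))) = -254*(-9)/(3 + 9) = -254*(-9)/12 = -127*(-3/2) = 381/2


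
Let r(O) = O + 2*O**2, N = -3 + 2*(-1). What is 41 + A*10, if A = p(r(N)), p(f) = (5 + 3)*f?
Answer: 3641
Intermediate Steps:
N = -5 (N = -3 - 2 = -5)
p(f) = 8*f
A = 360 (A = 8*(-5*(1 + 2*(-5))) = 8*(-5*(1 - 10)) = 8*(-5*(-9)) = 8*45 = 360)
41 + A*10 = 41 + 360*10 = 41 + 3600 = 3641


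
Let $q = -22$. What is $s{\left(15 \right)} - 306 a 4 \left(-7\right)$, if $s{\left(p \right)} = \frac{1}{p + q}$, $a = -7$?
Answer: $- \frac{419833}{7} \approx -59976.0$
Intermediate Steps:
$s{\left(p \right)} = \frac{1}{-22 + p}$ ($s{\left(p \right)} = \frac{1}{p - 22} = \frac{1}{-22 + p}$)
$s{\left(15 \right)} - 306 a 4 \left(-7\right) = \frac{1}{-22 + 15} - 306 \left(-7\right) 4 \left(-7\right) = \frac{1}{-7} - 306 \left(\left(-28\right) \left(-7\right)\right) = - \frac{1}{7} - 59976 = - \frac{419833}{7}$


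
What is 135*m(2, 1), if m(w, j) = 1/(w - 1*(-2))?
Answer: 135/4 ≈ 33.750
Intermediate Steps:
m(w, j) = 1/(2 + w) (m(w, j) = 1/(w + 2) = 1/(2 + w))
135*m(2, 1) = 135/(2 + 2) = 135/4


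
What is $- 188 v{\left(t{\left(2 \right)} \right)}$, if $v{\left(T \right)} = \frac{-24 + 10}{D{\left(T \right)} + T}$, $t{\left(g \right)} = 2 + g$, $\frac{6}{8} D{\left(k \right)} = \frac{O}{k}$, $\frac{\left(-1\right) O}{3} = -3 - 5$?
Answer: $\frac{658}{3} \approx 219.33$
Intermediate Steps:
$O = 24$ ($O = - 3 \left(-3 - 5\right) = \left(-3\right) \left(-8\right) = 24$)
$D{\left(k \right)} = \frac{32}{k}$ ($D{\left(k \right)} = \frac{4 \frac{24}{k}}{3} = \frac{32}{k}$)
$v{\left(T \right)} = - \frac{14}{T + \frac{32}{T}}$ ($v{\left(T \right)} = \frac{-24 + 10}{\frac{32}{T} + T} = - \frac{14}{T + \frac{32}{T}}$)
$- 188 v{\left(t{\left(2 \right)} \right)} = - 188 \left(- \frac{14 \left(2 + 2\right)}{32 + \left(2 + 2\right)^{2}}\right) = - 188 \left(\left(-14\right) 4 \frac{1}{32 + 4^{2}}\right) = - 188 \left(\left(-14\right) 4 \frac{1}{32 + 16}\right) = - 188 \left(\left(-14\right) 4 \cdot \frac{1}{48}\right) = \left(-188\right) \left(- \frac{7}{6}\right) = \frac{658}{3}$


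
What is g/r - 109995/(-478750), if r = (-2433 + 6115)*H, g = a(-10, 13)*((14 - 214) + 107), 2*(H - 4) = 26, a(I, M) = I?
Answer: 733026453/2996687750 ≈ 0.24461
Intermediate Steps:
H = 17 (H = 4 + (½)*26 = 4 + 13 = 17)
g = 930 (g = -10*((14 - 214) + 107) = -10*(-200 + 107) = -10*(-93) = 930)
r = 62594 (r = (-2433 + 6115)*17 = 3682*17 = 62594)
g/r - 109995/(-478750) = 930/62594 - 109995/(-478750) = 930*(1/62594) - 109995*(-1/478750) = 465/31297 + 21999/95750 = 733026453/2996687750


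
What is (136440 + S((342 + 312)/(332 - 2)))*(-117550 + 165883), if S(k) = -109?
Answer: 6589286223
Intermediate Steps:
(136440 + S((342 + 312)/(332 - 2)))*(-117550 + 165883) = (136440 - 109)*(-117550 + 165883) = 136331*48333 = 6589286223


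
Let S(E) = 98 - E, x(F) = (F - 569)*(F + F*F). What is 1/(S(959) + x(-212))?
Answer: -1/34936553 ≈ -2.8623e-8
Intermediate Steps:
x(F) = (-569 + F)*(F + F²)
1/(S(959) + x(-212)) = 1/((98 - 1*959) - 212*(-569 + (-212)² - 568*(-212))) = 1/((98 - 959) - 212*(-569 + 44944 + 120416)) = 1/(-861 - 212*164791) = 1/(-861 - 34935692) = 1/(-34936553) = -1/34936553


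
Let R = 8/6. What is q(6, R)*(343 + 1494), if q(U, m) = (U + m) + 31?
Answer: 211255/3 ≈ 70418.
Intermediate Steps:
R = 4/3 (R = 8*(⅙) = 4/3 ≈ 1.3333)
q(U, m) = 31 + U + m
q(6, R)*(343 + 1494) = (31 + 6 + 4/3)*(343 + 1494) = (115/3)*1837 = 211255/3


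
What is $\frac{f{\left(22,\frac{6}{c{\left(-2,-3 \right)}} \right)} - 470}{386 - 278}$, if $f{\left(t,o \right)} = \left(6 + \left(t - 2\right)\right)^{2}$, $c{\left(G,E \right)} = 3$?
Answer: $\frac{103}{54} \approx 1.9074$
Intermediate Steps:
$f{\left(t,o \right)} = \left(4 + t\right)^{2}$ ($f{\left(t,o \right)} = \left(6 + \left(-2 + t\right)\right)^{2} = \left(4 + t\right)^{2}$)
$\frac{f{\left(22,\frac{6}{c{\left(-2,-3 \right)}} \right)} - 470}{386 - 278} = \frac{\left(4 + 22\right)^{2} - 470}{386 - 278} = \frac{26^{2} - 470}{108} = \left(676 - 470\right) \frac{1}{108} = 206 \cdot \frac{1}{108} = \frac{103}{54}$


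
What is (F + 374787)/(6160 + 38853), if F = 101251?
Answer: 476038/45013 ≈ 10.576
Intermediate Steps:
(F + 374787)/(6160 + 38853) = (101251 + 374787)/(6160 + 38853) = 476038/45013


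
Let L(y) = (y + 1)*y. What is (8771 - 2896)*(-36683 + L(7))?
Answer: -215183625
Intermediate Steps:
L(y) = y*(1 + y) (L(y) = (1 + y)*y = y*(1 + y))
(8771 - 2896)*(-36683 + L(7)) = (8771 - 2896)*(-36683 + 7*(1 + 7)) = 5875*(-36683 + 7*8) = 5875*(-36683 + 56) = 5875*(-36627) = -215183625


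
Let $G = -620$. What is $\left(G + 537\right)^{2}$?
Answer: $6889$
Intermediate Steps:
$\left(G + 537\right)^{2} = \left(-620 + 537\right)^{2} = \left(-83\right)^{2} = 6889$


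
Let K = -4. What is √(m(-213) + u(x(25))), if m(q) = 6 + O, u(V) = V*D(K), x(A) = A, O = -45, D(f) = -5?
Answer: 2*I*√41 ≈ 12.806*I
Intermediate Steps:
u(V) = -5*V (u(V) = V*(-5) = -5*V)
m(q) = -39 (m(q) = 6 - 45 = -39)
√(m(-213) + u(x(25))) = √(-39 - 5*25) = √(-39 - 125) = √(-164) = 2*I*√41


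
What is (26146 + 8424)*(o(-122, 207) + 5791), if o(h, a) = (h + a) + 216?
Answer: 210600440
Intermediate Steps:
o(h, a) = 216 + a + h (o(h, a) = (a + h) + 216 = 216 + a + h)
(26146 + 8424)*(o(-122, 207) + 5791) = (26146 + 8424)*((216 + 207 - 122) + 5791) = 34570*(301 + 5791) = 34570*6092 = 210600440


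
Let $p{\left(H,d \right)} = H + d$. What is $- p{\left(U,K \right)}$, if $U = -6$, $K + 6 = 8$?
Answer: $4$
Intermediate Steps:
$K = 2$ ($K = -6 + 8 = 2$)
$- p{\left(U,K \right)} = - (-6 + 2) = \left(-1\right) \left(-4\right) = 4$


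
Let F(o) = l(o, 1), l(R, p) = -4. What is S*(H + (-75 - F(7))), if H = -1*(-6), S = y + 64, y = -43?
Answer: -1365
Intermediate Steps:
F(o) = -4
S = 21 (S = -43 + 64 = 21)
H = 6
S*(H + (-75 - F(7))) = 21*(6 + (-75 - 1*(-4))) = 21*(6 + (-75 + 4)) = 21*(6 - 71) = 21*(-65) = -1365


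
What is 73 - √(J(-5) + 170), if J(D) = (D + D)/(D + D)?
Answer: 73 - 3*√19 ≈ 59.923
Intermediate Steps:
J(D) = 1 (J(D) = (2*D)/((2*D)) = (2*D)*(1/(2*D)) = 1)
73 - √(J(-5) + 170) = 73 - √(1 + 170) = 73 - √171 = 73 - 3*√19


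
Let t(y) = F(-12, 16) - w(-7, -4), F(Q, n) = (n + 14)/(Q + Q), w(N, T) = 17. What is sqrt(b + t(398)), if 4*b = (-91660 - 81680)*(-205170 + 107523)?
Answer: 7*sqrt(345431243)/2 ≈ 65050.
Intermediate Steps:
F(Q, n) = (14 + n)/(2*Q) (F(Q, n) = (14 + n)/((2*Q)) = (14 + n)*(1/(2*Q)) = (14 + n)/(2*Q))
b = 4231532745 (b = ((-91660 - 81680)*(-205170 + 107523))/4 = (-173340*(-97647))/4 = (1/4)*16926130980 = 4231532745)
t(y) = -73/4 (t(y) = (1/2)*(14 + 16)/(-12) - 1*17 = (1/2)*(-1/12)*30 - 17 = -5/4 - 17 = -73/4)
sqrt(b + t(398)) = sqrt(4231532745 - 73/4) = sqrt(16926130907/4) = 7*sqrt(345431243)/2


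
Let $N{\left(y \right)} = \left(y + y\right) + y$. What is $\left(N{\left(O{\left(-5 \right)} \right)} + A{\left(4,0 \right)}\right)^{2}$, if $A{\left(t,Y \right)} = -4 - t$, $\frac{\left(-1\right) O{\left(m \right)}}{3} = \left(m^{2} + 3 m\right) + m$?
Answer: $2809$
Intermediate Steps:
$O{\left(m \right)} = - 12 m - 3 m^{2}$ ($O{\left(m \right)} = - 3 \left(\left(m^{2} + 3 m\right) + m\right) = - 3 \left(m^{2} + 4 m\right) = - 12 m - 3 m^{2}$)
$N{\left(y \right)} = 3 y$ ($N{\left(y \right)} = 2 y + y = 3 y$)
$\left(N{\left(O{\left(-5 \right)} \right)} + A{\left(4,0 \right)}\right)^{2} = \left(3 \left(\left(-3\right) \left(-5\right) \left(4 - 5\right)\right) - 8\right)^{2} = \left(3 \left(\left(-3\right) \left(-5\right) \left(-1\right)\right) - 8\right)^{2} = \left(3 \left(-15\right) - 8\right)^{2} = \left(-45 - 8\right)^{2} = \left(-53\right)^{2} = 2809$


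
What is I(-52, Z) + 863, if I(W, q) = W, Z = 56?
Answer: 811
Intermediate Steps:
I(-52, Z) + 863 = -52 + 863 = 811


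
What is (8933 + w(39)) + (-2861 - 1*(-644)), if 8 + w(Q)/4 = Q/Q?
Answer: 6688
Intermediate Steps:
w(Q) = -28 (w(Q) = -32 + 4*(Q/Q) = -32 + 4*1 = -32 + 4 = -28)
(8933 + w(39)) + (-2861 - 1*(-644)) = (8933 - 28) + (-2861 - 1*(-644)) = 8905 + (-2861 + 644) = 8905 - 2217 = 6688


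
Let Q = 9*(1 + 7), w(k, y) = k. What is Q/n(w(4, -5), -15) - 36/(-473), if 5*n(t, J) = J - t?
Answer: -169596/8987 ≈ -18.871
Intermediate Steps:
n(t, J) = -t/5 + J/5 (n(t, J) = (J - t)/5 = -t/5 + J/5)
Q = 72 (Q = 9*8 = 72)
Q/n(w(4, -5), -15) - 36/(-473) = 72/(-⅕*4 + (⅕)*(-15)) - 36/(-473) = 72/(-⅘ - 3) - 36*(-1/473) = 72/(-19/5) + 36/473 = 72*(-5/19) + 36/473 = -360/19 + 36/473 = -169596/8987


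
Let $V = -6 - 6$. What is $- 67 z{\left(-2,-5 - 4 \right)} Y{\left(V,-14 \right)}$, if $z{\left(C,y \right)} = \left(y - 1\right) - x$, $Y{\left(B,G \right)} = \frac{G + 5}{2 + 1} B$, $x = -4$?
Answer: $14472$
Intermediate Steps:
$V = -12$ ($V = -6 - 6 = -12$)
$Y{\left(B,G \right)} = B \left(\frac{5}{3} + \frac{G}{3}\right)$ ($Y{\left(B,G \right)} = \frac{5 + G}{3} B = \left(5 + G\right) \frac{1}{3} B = \left(\frac{5}{3} + \frac{G}{3}\right) B = B \left(\frac{5}{3} + \frac{G}{3}\right)$)
$z{\left(C,y \right)} = 3 + y$ ($z{\left(C,y \right)} = \left(y - 1\right) - -4 = \left(-1 + y\right) + 4 = 3 + y$)
$- 67 z{\left(-2,-5 - 4 \right)} Y{\left(V,-14 \right)} = - 67 \left(3 - 9\right) \frac{1}{3} \left(-12\right) \left(5 - 14\right) = - 67 \left(3 - 9\right) \frac{1}{3} \left(-12\right) \left(-9\right) = \left(-67\right) \left(-6\right) 36 = 402 \cdot 36 = 14472$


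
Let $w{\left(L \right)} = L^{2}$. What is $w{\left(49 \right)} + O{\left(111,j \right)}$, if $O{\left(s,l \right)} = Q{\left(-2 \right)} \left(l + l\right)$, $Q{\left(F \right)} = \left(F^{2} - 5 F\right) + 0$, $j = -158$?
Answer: $-2023$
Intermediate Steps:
$Q{\left(F \right)} = F^{2} - 5 F$
$O{\left(s,l \right)} = 28 l$ ($O{\left(s,l \right)} = - 2 \left(-5 - 2\right) \left(l + l\right) = \left(-2\right) \left(-7\right) 2 l = 14 \cdot 2 l = 28 l$)
$w{\left(49 \right)} + O{\left(111,j \right)} = 49^{2} + 28 \left(-158\right) = 2401 - 4424 = -2023$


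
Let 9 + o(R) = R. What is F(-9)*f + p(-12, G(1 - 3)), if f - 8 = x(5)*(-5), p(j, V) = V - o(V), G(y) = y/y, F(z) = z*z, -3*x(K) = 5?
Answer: 1332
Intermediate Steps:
x(K) = -5/3 (x(K) = -⅓*5 = -5/3)
o(R) = -9 + R
F(z) = z²
G(y) = 1
p(j, V) = 9 (p(j, V) = V - (-9 + V) = V + (9 - V) = 9)
f = 49/3 (f = 8 - 5/3*(-5) = 8 + 25/3 = 49/3 ≈ 16.333)
F(-9)*f + p(-12, G(1 - 3)) = (-9)²*(49/3) + 9 = 81*(49/3) + 9 = 1323 + 9 = 1332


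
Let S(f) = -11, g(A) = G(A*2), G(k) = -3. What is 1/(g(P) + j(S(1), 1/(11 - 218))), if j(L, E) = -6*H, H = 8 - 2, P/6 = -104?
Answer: -1/39 ≈ -0.025641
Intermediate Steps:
P = -624 (P = 6*(-104) = -624)
H = 6
g(A) = -3
j(L, E) = -36 (j(L, E) = -6*6 = -36)
1/(g(P) + j(S(1), 1/(11 - 218))) = 1/(-3 - 36) = 1/(-39) = -1/39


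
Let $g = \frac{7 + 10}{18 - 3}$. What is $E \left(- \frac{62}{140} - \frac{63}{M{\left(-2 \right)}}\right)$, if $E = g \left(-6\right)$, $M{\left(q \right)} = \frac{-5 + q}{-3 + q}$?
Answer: $\frac{54077}{175} \approx 309.01$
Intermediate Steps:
$g = \frac{17}{15} \approx 1.1333$
$M{\left(q \right)} = \frac{-5 + q}{-3 + q}$
$E = - \frac{34}{5}$ ($E = \frac{17}{15} \left(-6\right) = - \frac{34}{5} \approx -6.8$)
$E \left(- \frac{62}{140} - \frac{63}{M{\left(-2 \right)}}\right) = - \frac{34 \left(- \frac{62}{140} - \frac{63}{\frac{1}{-3 - 2} \left(-5 - 2\right)}\right)}{5} = - \frac{34 \left(\left(-62\right) \frac{1}{140} - \frac{63}{\frac{1}{-5} \left(-7\right)}\right)}{5} = - \frac{34 \left(- \frac{31}{70} - \frac{63}{\left(- \frac{1}{5}\right) \left(-7\right)}\right)}{5} = - \frac{34 \left(- \frac{31}{70} - \frac{63}{\frac{7}{5}}\right)}{5} = - \frac{34 \left(- \frac{31}{70} - 45\right)}{5} = \left(- \frac{34}{5}\right) \left(- \frac{3181}{70}\right) = \frac{54077}{175}$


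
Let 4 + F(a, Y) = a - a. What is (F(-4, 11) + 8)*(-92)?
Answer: -368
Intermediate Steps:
F(a, Y) = -4 (F(a, Y) = -4 + (a - a) = -4 + 0 = -4)
(F(-4, 11) + 8)*(-92) = (-4 + 8)*(-92) = 4*(-92) = -368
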